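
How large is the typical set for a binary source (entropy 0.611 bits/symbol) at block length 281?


log2|A_typical| = nH = 281 * 0.611 = 171.691, so |A_typical| ~ 2^171.691 = 4.832e+51

4.832e+51


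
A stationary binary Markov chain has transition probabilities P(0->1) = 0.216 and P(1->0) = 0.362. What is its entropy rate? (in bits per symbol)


Stationary distribution: pi_0 = p10/(p01+p10) = 0.6263, pi_1 = 0.3737. Entropy rate H' = pi_0*H(p01) + pi_1*H(p10) = 0.6263*0.7528 + 0.3737*0.9443 = 0.8244

0.8244 bits/symbol


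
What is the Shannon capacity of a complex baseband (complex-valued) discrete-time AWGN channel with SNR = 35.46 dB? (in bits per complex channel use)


SNR_linear = 10^(35.46/10) = 3515.6044; C = log2(1 + SNR_linear) = log2(1 + 3515.6044) = 11.78

11.78 bits/channel use


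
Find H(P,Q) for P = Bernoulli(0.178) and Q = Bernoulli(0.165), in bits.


H(P,Q) = -p*log2(q) - (1-p)*log2(1-q). -0.178*log2(0.165) = 0.462704; -0.822*log2(0.835) = 0.213845. H(P,Q) = 0.462704 + 0.213845 = 0.6765

0.6765 bits


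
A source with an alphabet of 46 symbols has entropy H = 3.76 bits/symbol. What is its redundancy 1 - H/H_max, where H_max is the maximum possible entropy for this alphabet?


H_max = log2(K) = log2(46) = 5.5236 bits/symbol. Redundancy = 1 - H/H_max = 1 - 3.76/5.5236 = 1 - 0.6807 = 0.3193

0.3193


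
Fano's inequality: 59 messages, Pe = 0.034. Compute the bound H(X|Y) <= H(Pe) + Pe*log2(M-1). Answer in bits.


H(Pe) = -Pe*log2(Pe) - (1-Pe)*log2(1-Pe) = -0.034*log2(0.034) - 0.966*log2(0.966) = 0.165863 + 0.048208 = 0.2141. Pe*log2(M-1) = 0.034*log2(58) = 0.199171. Bound = H(Pe) + Pe*log2(M-1) = 0.165863 + 0.048208 + 0.199171 = 0.4132

0.4132 bits


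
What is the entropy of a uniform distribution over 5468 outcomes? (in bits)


H = log2(n) = log2(5468) = 12.4168

12.4168 bits


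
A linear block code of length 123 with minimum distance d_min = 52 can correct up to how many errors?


Correction capability = floor((d-1)/2) = floor((52-1)/2) = 25

25 errors


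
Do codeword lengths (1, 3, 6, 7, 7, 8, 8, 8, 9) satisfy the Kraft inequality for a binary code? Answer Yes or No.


Kraft sum = sum(2^(-l_i)) = 0.6699, need <= 1. Result: satisfied (a binary prefix-free code with these lengths exists)

Yes


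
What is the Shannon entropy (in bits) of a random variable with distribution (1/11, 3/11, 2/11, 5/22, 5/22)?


H = -sum(p_i * log2(p_i)). Terms: -(1/11)*log2(1/11) = 0.314494; -(3/11)*log2(3/11) = 0.511219; -(2/11)*log2(2/11) = 0.447169; -(5/22)*log2(5/22) = 0.485796; -(5/22)*log2(5/22) = 0.485796. H = 0.314494 + 0.511219 + 0.447169 + 0.485796 + 0.485796 = 2.2445

2.2445 bits


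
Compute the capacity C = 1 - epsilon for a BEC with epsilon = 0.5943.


C = 1 - epsilon = 1 - 0.5943 = 0.4057

0.4057 bits


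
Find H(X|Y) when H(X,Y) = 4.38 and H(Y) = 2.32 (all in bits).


H(X|Y) = H(X,Y) - H(Y) = 4.38 - 2.32 = 2.06

2.06 bits


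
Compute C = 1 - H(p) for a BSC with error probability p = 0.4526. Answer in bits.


H(p) = -p*log2(p) - (1-p)*log2(1-p) = -0.4526*log2(0.4526) - 0.5474*log2(0.5474) = 0.517635 + 0.475873 = 0.9935. C = 1 - H(p) = 1 - 0.9935 = 0.0065

0.0065 bits


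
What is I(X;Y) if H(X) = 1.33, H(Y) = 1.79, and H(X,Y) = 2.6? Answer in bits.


I(X;Y) = H(X) + H(Y) - H(X,Y) = 1.33 + 1.79 - 2.6 = 0.52

0.52 bits


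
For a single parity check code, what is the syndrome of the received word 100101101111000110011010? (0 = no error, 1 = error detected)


Syndrome = XOR of all bits = 1 XOR 0 XOR 0 XOR 1 XOR 0 XOR 1 XOR 1 XOR 0 XOR 1 XOR 1 XOR 1 XOR 1 XOR 0 XOR 0 XOR 0 XOR 1 XOR 1 XOR 0 XOR 0 XOR 1 XOR 1 XOR 0 XOR 1 XOR 0 = 1

1


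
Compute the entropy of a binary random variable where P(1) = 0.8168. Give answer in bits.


H = -p*log2(p) - (1-p)*log2(1-p). -0.8168*log2(0.8168) = 0.238461; -0.1832*log2(0.1832) = 0.448567. H = 0.238461 + 0.448567 = 0.687

0.687 bits


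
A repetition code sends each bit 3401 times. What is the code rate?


Rate = k/n = 1/3401

1/3401


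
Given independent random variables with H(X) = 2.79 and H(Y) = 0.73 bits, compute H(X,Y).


For independent variables, H(X,Y) = H(X) + H(Y) = 2.79 + 0.73 = 3.52

3.52 bits


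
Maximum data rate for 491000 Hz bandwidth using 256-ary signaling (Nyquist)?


Rate = 2 * B * log2(M) = 2 * 491000 * 8.0 = 7856000.0

7856000.0 bps


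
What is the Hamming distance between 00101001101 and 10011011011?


Count differing positions: ^ . ^ ^ . . ^ . ^ ^ . = 6 differences

6


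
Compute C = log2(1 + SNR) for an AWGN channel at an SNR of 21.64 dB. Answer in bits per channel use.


SNR_linear = 10^(21.64/10) = 145.8814; C = log2(1 + SNR_linear) = log2(1 + 145.8814) = 7.1985

7.1985 bits/channel use


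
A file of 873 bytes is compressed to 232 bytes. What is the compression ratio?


Ratio = original / compressed = 873 / 232 = 3.7629

3.7629


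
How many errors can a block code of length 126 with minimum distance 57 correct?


Correction capability = floor((d-1)/2) = floor((57-1)/2) = 28

28 errors


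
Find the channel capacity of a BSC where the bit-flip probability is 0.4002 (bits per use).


H(p) = -p*log2(p) - (1-p)*log2(1-p) = -0.4002*log2(0.4002) - 0.5998*log2(0.5998) = 0.528747 + 0.442320 = 0.9711. C = 1 - H(p) = 1 - 0.9711 = 0.0289

0.0289 bits


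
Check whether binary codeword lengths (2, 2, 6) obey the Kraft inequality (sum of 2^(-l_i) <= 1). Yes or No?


Kraft sum = sum(2^(-l_i)) = 0.5156, need <= 1. Result: satisfied (a binary prefix-free code with these lengths exists)

Yes


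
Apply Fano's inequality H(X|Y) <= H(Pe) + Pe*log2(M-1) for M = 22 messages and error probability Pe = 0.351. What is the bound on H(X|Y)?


H(Pe) = -Pe*log2(Pe) - (1-Pe)*log2(1-Pe) = -0.351*log2(0.351) - 0.649*log2(0.649) = 0.530170 + 0.404788 = 0.935. Pe*log2(M-1) = 0.351*log2(21) = 1.541703. Bound = H(Pe) + Pe*log2(M-1) = 0.530170 + 0.404788 + 1.541703 = 2.4767

2.4767 bits


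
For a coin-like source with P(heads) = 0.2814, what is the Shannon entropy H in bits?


H = -p*log2(p) - (1-p)*log2(1-p). -0.2814*log2(0.2814) = 0.514767; -0.7186*log2(0.7186) = 0.342585. H = 0.514767 + 0.342585 = 0.8574

0.8574 bits


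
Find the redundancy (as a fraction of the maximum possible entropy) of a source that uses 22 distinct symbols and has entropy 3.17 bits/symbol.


H_max = log2(K) = log2(22) = 4.4594 bits/symbol. Redundancy = 1 - H/H_max = 1 - 3.17/4.4594 = 1 - 0.7109 = 0.2891

0.2891


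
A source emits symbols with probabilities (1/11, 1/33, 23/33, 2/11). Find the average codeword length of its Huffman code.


Huffman construction (repeatedly merge the two least-probable nodes; each merge adds 1 bit to every symbol beneath it): 1/33 + 1/11 = 4/33; 4/33 + 2/11 = 10/33; 10/33 + 23/33 = 1. Resulting codeword lengths (in the order the probabilities were given): (3, 3, 1, 2). L_avg = sum(p_i * l_i) = 1/11*3 + 1/33*3 + 23/33*1 + 2/11*2 = 47/33 = 1.4242

1.4242 bits


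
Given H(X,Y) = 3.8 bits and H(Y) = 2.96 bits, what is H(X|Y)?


H(X|Y) = H(X,Y) - H(Y) = 3.8 - 2.96 = 0.84

0.84 bits


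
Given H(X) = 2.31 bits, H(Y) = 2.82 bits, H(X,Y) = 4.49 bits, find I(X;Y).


I(X;Y) = H(X) + H(Y) - H(X,Y) = 2.31 + 2.82 - 4.49 = 0.64

0.64 bits


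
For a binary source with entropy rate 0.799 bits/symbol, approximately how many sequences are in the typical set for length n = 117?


log2|A_typical| = nH = 117 * 0.799 = 93.483, so |A_typical| ~ 2^93.483 = 1.384e+28

1.384e+28


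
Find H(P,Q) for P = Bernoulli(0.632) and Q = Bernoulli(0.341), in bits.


H(P,Q) = -p*log2(q) - (1-p)*log2(1-q). -0.632*log2(0.341) = 0.980963; -0.368*log2(0.659) = 0.221407. H(P,Q) = 0.980963 + 0.221407 = 1.2024

1.2024 bits


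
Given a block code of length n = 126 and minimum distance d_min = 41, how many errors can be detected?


Detection capability = d_min - 1 = 41 - 1 = 40

40 errors


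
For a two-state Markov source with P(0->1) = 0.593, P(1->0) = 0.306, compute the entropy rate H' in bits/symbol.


Stationary distribution: pi_0 = p10/(p01+p10) = 0.3404, pi_1 = 0.6596. Entropy rate H' = pi_0*H(p01) + pi_1*H(p10) = 0.3404*0.9749 + 0.6596*0.8885 = 0.9179

0.9179 bits/symbol


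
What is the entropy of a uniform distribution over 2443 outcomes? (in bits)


H = log2(n) = log2(2443) = 11.2544

11.2544 bits


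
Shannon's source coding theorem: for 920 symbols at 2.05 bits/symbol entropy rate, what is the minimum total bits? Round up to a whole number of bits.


Minimum bits >= n * H = 920 * 2.05 = 1886.0, rounded up to a whole number of bits = 1886

1886 bits


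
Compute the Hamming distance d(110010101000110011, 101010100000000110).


Count differing positions: . ^ ^ . . . . . ^ . . . ^ ^ . ^ . ^ = 7 differences

7


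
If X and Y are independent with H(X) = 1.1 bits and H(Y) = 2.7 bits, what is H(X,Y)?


For independent variables, H(X,Y) = H(X) + H(Y) = 1.1 + 2.7 = 3.8

3.8 bits


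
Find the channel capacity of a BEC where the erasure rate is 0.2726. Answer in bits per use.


C = 1 - epsilon = 1 - 0.2726 = 0.7274

0.7274 bits


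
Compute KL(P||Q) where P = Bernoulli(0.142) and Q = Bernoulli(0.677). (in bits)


KL = p*log2(p/q) + (1-p)*log2((1-p)/(1-q)) = 0.142*log2(0.142/0.677) + 0.858*log2(0.858/0.323) = 0.8893

0.8893 bits


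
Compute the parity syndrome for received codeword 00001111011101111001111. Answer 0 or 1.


Syndrome = XOR of all bits = 0 XOR 0 XOR 0 XOR 0 XOR 1 XOR 1 XOR 1 XOR 1 XOR 0 XOR 1 XOR 1 XOR 1 XOR 0 XOR 1 XOR 1 XOR 1 XOR 1 XOR 0 XOR 0 XOR 1 XOR 1 XOR 1 XOR 1 = 1

1


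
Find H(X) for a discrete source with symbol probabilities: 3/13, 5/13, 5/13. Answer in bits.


H = -sum(p_i * log2(p_i)). Terms: -(3/13)*log2(3/13) = 0.488187; -(5/13)*log2(5/13) = 0.530197; -(5/13)*log2(5/13) = 0.530197. H = 0.488187 + 0.530197 + 0.530197 = 1.5486

1.5486 bits


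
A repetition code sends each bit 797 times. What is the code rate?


Rate = k/n = 1/797

1/797


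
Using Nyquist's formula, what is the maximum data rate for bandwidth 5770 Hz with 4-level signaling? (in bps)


Rate = 2 * B * log2(M) = 2 * 5770 * 2.0 = 23080.0

23080.0 bps


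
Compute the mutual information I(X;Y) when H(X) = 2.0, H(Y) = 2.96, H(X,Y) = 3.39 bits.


I(X;Y) = H(X) + H(Y) - H(X,Y) = 2.0 + 2.96 - 3.39 = 1.57

1.57 bits


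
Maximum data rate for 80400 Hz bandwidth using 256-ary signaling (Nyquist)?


Rate = 2 * B * log2(M) = 2 * 80400 * 8.0 = 1286400.0

1286400.0 bps


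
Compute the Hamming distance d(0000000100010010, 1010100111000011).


Count differing positions: ^ . ^ . ^ . . . ^ ^ . ^ . . . ^ = 7 differences

7


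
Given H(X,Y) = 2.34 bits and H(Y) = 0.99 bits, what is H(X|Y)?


H(X|Y) = H(X,Y) - H(Y) = 2.34 - 0.99 = 1.35

1.35 bits


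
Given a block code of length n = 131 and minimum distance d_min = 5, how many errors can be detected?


Detection capability = d_min - 1 = 5 - 1 = 4

4 errors


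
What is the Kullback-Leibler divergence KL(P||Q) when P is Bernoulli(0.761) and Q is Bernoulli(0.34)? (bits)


KL = p*log2(p/q) + (1-p)*log2((1-p)/(1-q)) = 0.761*log2(0.761/0.34) + 0.239*log2(0.239/0.66) = 0.5343

0.5343 bits


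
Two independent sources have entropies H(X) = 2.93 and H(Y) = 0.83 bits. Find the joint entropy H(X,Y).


For independent variables, H(X,Y) = H(X) + H(Y) = 2.93 + 0.83 = 3.76

3.76 bits


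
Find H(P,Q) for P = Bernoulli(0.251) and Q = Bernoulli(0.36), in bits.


H(P,Q) = -p*log2(q) - (1-p)*log2(1-q). -0.251*log2(0.36) = 0.369957; -0.749*log2(0.64) = 0.482248. H(P,Q) = 0.369957 + 0.482248 = 0.8522

0.8522 bits


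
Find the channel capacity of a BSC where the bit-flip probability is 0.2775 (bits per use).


H(p) = -p*log2(p) - (1-p)*log2(1-p) = -0.2775*log2(0.2775) - 0.7225*log2(0.7225) = 0.513220 + 0.338802 = 0.852. C = 1 - H(p) = 1 - 0.852 = 0.148

0.148 bits


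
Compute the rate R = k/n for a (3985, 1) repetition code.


Rate = k/n = 1/3985

1/3985


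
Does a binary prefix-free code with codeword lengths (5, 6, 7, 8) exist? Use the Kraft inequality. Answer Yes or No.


Kraft sum = sum(2^(-l_i)) = 0.0586, need <= 1. Result: satisfied (a binary prefix-free code with these lengths exists)

Yes


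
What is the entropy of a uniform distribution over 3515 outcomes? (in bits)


H = log2(n) = log2(3515) = 11.7793

11.7793 bits


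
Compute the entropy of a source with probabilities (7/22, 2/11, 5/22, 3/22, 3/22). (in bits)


H = -sum(p_i * log2(p_i)). Terms: -(7/22)*log2(7/22) = 0.525661; -(2/11)*log2(2/11) = 0.447169; -(5/22)*log2(5/22) = 0.485796; -(3/22)*log2(3/22) = 0.391973; -(3/22)*log2(3/22) = 0.391973. H = 0.525661 + 0.447169 + 0.485796 + 0.391973 + 0.391973 = 2.2426

2.2426 bits


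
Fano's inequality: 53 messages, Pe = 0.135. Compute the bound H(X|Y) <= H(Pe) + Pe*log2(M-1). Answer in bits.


H(Pe) = -Pe*log2(Pe) - (1-Pe)*log2(1-Pe) = -0.135*log2(0.135) - 0.865*log2(0.865) = 0.390011 + 0.180982 = 0.571. Pe*log2(M-1) = 0.135*log2(52) = 0.769559. Bound = H(Pe) + Pe*log2(M-1) = 0.390011 + 0.180982 + 0.769559 = 1.3406

1.3406 bits


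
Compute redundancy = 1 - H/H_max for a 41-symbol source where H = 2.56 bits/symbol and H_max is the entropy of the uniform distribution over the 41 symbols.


H_max = log2(K) = log2(41) = 5.3576 bits/symbol. Redundancy = 1 - H/H_max = 1 - 2.56/5.3576 = 1 - 0.4778 = 0.5222

0.5222


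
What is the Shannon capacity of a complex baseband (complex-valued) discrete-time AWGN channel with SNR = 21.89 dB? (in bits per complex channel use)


SNR_linear = 10^(21.89/10) = 154.5254; C = log2(1 + SNR_linear) = log2(1 + 154.5254) = 7.281

7.281 bits/channel use


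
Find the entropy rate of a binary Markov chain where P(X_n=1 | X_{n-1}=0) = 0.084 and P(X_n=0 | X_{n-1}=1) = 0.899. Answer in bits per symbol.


Stationary distribution: pi_0 = p10/(p01+p10) = 0.9145, pi_1 = 0.0855. Entropy rate H' = pi_0*H(p01) + pi_1*H(p10) = 0.9145*0.4161 + 0.0855*0.4722 = 0.4209

0.4209 bits/symbol


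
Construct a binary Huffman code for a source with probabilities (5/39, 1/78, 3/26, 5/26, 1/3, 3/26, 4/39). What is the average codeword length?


Huffman construction (repeatedly merge the two least-probable nodes; each merge adds 1 bit to every symbol beneath it): 1/78 + 4/39 = 3/26; 3/26 + 3/26 = 3/13; 3/26 + 5/39 = 19/78; 5/26 + 3/13 = 11/26; 19/78 + 1/3 = 15/26; 11/26 + 15/26 = 1. Resulting codeword lengths (in the order the probabilities were given): (3, 4, 3, 2, 2, 3, 4). L_avg = sum(p_i * l_i) = 5/39*3 + 1/78*4 + 3/26*3 + 5/26*2 + 1/3*2 + 3/26*3 + 4/39*4 = 101/39 = 2.5897

2.5897 bits


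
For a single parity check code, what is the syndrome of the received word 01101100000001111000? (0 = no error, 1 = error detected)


Syndrome = XOR of all bits = 0 XOR 1 XOR 1 XOR 0 XOR 1 XOR 1 XOR 0 XOR 0 XOR 0 XOR 0 XOR 0 XOR 0 XOR 0 XOR 1 XOR 1 XOR 1 XOR 1 XOR 0 XOR 0 XOR 0 = 0

0


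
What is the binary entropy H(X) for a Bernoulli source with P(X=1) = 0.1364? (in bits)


H = -p*log2(p) - (1-p)*log2(1-p). -0.1364*log2(0.1364) = 0.392025; -0.8636*log2(0.8636) = 0.182707. H = 0.392025 + 0.182707 = 0.5747

0.5747 bits


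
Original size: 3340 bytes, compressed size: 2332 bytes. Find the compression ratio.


Ratio = original / compressed = 3340 / 2332 = 1.4322

1.4322


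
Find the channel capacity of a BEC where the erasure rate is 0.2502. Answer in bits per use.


C = 1 - epsilon = 1 - 0.2502 = 0.7498

0.7498 bits


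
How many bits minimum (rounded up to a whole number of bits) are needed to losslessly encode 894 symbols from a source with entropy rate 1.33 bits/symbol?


Minimum bits >= n * H = 894 * 1.33 = 1189.02, rounded up to a whole number of bits = 1190

1190 bits


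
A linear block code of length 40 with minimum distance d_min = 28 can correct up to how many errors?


Correction capability = floor((d-1)/2) = floor((28-1)/2) = 13

13 errors


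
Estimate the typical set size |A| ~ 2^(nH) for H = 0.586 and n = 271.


log2|A_typical| = nH = 271 * 0.586 = 158.806, so |A_typical| ~ 2^158.806 = 6.388e+47

6.388e+47


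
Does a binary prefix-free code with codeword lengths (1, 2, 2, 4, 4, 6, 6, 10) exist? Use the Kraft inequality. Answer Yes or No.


Kraft sum = sum(2^(-l_i)) = 1.1572, need <= 1. Result: violated (a binary prefix-free code with these lengths cannot exist)

No


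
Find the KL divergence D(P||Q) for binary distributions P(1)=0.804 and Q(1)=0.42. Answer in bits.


KL = p*log2(p/q) + (1-p)*log2((1-p)/(1-q)) = 0.804*log2(0.804/0.42) + 0.196*log2(0.196/0.58) = 0.4464

0.4464 bits


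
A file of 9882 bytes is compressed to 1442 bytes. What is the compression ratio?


Ratio = original / compressed = 9882 / 1442 = 6.853

6.853


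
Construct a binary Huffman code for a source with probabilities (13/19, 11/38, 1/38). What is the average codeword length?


Huffman construction (repeatedly merge the two least-probable nodes; each merge adds 1 bit to every symbol beneath it): 1/38 + 11/38 = 6/19; 6/19 + 13/19 = 1. Resulting codeword lengths (in the order the probabilities were given): (1, 2, 2). L_avg = sum(p_i * l_i) = 13/19*1 + 11/38*2 + 1/38*2 = 25/19 = 1.3158

1.3158 bits


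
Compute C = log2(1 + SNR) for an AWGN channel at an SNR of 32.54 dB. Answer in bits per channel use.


SNR_linear = 10^(32.54/10) = 1794.7336; C = log2(1 + SNR_linear) = log2(1 + 1794.7336) = 10.8104

10.8104 bits/channel use


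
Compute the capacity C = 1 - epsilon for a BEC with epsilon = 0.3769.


C = 1 - epsilon = 1 - 0.3769 = 0.6231

0.6231 bits


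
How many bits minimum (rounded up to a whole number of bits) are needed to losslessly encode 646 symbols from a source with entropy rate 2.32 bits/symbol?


Minimum bits >= n * H = 646 * 2.32 = 1498.72, rounded up to a whole number of bits = 1499

1499 bits


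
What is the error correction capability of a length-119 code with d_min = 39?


Correction capability = floor((d-1)/2) = floor((39-1)/2) = 19

19 errors


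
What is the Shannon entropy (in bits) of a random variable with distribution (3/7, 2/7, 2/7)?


H = -sum(p_i * log2(p_i)). Terms: -(3/7)*log2(3/7) = 0.523882; -(2/7)*log2(2/7) = 0.516387; -(2/7)*log2(2/7) = 0.516387. H = 0.523882 + 0.516387 + 0.516387 = 1.5567

1.5567 bits


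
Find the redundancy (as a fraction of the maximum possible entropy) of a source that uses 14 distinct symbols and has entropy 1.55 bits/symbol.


H_max = log2(K) = log2(14) = 3.8074 bits/symbol. Redundancy = 1 - H/H_max = 1 - 1.55/3.8074 = 1 - 0.4071 = 0.5929

0.5929


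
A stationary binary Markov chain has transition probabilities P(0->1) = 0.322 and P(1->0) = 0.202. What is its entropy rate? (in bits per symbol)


Stationary distribution: pi_0 = p10/(p01+p10) = 0.3855, pi_1 = 0.6145. Entropy rate H' = pi_0*H(p01) + pi_1*H(p10) = 0.3855*0.9065 + 0.6145*0.7259 = 0.7955

0.7955 bits/symbol


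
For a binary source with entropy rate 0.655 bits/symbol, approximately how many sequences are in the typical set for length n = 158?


log2|A_typical| = nH = 158 * 0.655 = 103.49, so |A_typical| ~ 2^103.49 = 1.424e+31

1.424e+31


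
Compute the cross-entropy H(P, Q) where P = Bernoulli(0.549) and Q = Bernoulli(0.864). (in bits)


H(P,Q) = -p*log2(q) - (1-p)*log2(1-q). -0.549*log2(0.864) = 0.115782; -0.451*log2(0.136) = 1.298123. H(P,Q) = 0.115782 + 1.298123 = 1.4139

1.4139 bits


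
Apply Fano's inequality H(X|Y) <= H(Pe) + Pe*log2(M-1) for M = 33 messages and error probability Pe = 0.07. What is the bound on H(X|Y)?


H(Pe) = -Pe*log2(Pe) - (1-Pe)*log2(1-Pe) = -0.07*log2(0.07) - 0.93*log2(0.93) = 0.268555 + 0.097369 = 0.3659. Pe*log2(M-1) = 0.07*log2(32) = 0.350000. Bound = H(Pe) + Pe*log2(M-1) = 0.268555 + 0.097369 + 0.350000 = 0.7159

0.7159 bits


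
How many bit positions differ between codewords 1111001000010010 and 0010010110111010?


Count differing positions: ^ ^ . ^ . ^ ^ ^ ^ . ^ . ^ . . . = 9 differences

9


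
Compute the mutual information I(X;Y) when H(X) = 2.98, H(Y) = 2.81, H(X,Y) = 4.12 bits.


I(X;Y) = H(X) + H(Y) - H(X,Y) = 2.98 + 2.81 - 4.12 = 1.67

1.67 bits


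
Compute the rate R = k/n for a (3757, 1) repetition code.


Rate = k/n = 1/3757

1/3757


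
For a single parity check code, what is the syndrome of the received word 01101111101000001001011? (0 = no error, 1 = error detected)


Syndrome = XOR of all bits = 0 XOR 1 XOR 1 XOR 0 XOR 1 XOR 1 XOR 1 XOR 1 XOR 1 XOR 0 XOR 1 XOR 0 XOR 0 XOR 0 XOR 0 XOR 0 XOR 1 XOR 0 XOR 0 XOR 1 XOR 0 XOR 1 XOR 1 = 0

0


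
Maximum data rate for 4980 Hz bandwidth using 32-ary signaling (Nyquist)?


Rate = 2 * B * log2(M) = 2 * 4980 * 5.0 = 49800.0

49800.0 bps


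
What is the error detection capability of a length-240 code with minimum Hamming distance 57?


Detection capability = d_min - 1 = 57 - 1 = 56

56 errors


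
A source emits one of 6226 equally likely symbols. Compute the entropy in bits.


H = log2(n) = log2(6226) = 12.6041

12.6041 bits


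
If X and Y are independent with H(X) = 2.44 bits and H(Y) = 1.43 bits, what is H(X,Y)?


For independent variables, H(X,Y) = H(X) + H(Y) = 2.44 + 1.43 = 3.87

3.87 bits


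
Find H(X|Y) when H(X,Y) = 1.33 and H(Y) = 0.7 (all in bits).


H(X|Y) = H(X,Y) - H(Y) = 1.33 - 0.7 = 0.63

0.63 bits


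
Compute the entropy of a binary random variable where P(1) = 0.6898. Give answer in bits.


H = -p*log2(p) - (1-p)*log2(1-p). -0.6898*log2(0.6898) = 0.369560; -0.3102*log2(0.3102) = 0.523844. H = 0.369560 + 0.523844 = 0.8934

0.8934 bits


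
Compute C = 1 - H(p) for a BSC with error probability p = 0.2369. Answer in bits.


H(p) = -p*log2(p) - (1-p)*log2(1-p) = -0.2369*log2(0.2369) - 0.7631*log2(0.7631) = 0.492195 + 0.297652 = 0.7898. C = 1 - H(p) = 1 - 0.7898 = 0.2102

0.2102 bits


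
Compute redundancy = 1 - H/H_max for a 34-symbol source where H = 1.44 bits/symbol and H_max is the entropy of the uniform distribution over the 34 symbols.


H_max = log2(K) = log2(34) = 5.0875 bits/symbol. Redundancy = 1 - H/H_max = 1 - 1.44/5.0875 = 1 - 0.283 = 0.717

0.717


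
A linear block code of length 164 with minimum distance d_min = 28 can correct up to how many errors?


Correction capability = floor((d-1)/2) = floor((28-1)/2) = 13

13 errors


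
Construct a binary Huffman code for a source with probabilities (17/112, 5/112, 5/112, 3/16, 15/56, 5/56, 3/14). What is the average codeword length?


Huffman construction (repeatedly merge the two least-probable nodes; each merge adds 1 bit to every symbol beneath it): 5/112 + 5/112 = 5/56; 5/56 + 5/56 = 5/28; 17/112 + 5/28 = 37/112; 3/16 + 3/14 = 45/112; 15/56 + 37/112 = 67/112; 45/112 + 67/112 = 1. Resulting codeword lengths (in the order the probabilities were given): (3, 5, 5, 2, 2, 4, 2). L_avg = sum(p_i * l_i) = 17/112*3 + 5/112*5 + 5/112*5 + 3/16*2 + 15/56*2 + 5/56*4 + 3/14*2 = 291/112 = 2.5982

2.5982 bits


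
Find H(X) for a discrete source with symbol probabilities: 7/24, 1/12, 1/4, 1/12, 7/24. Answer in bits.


H = -sum(p_i * log2(p_i)). Terms: -(7/24)*log2(7/24) = 0.518469; -(1/12)*log2(1/12) = 0.298747; -(1/4)*log2(1/4) = 0.500000; -(1/12)*log2(1/12) = 0.298747; -(7/24)*log2(7/24) = 0.518469. H = 0.518469 + 0.298747 + 0.500000 + 0.298747 + 0.518469 = 2.1344

2.1344 bits


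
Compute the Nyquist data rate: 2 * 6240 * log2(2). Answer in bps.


Rate = 2 * B * log2(M) = 2 * 6240 * 1.0 = 12480.0

12480.0 bps


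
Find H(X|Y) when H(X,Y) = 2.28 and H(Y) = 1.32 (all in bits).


H(X|Y) = H(X,Y) - H(Y) = 2.28 - 1.32 = 0.96

0.96 bits


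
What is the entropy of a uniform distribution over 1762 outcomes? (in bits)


H = log2(n) = log2(1762) = 10.783

10.783 bits


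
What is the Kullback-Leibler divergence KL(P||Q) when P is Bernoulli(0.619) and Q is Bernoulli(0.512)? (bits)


KL = p*log2(p/q) + (1-p)*log2((1-p)/(1-q)) = 0.619*log2(0.619/0.512) + 0.381*log2(0.381/0.488) = 0.0334

0.0334 bits


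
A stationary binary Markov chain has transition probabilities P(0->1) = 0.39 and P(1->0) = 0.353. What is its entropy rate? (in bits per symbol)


Stationary distribution: pi_0 = p10/(p01+p10) = 0.4751, pi_1 = 0.5249. Entropy rate H' = pi_0*H(p01) + pi_1*H(p10) = 0.4751*0.9648 + 0.5249*0.9367 = 0.9501

0.9501 bits/symbol


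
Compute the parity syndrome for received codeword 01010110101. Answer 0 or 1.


Syndrome = XOR of all bits = 0 XOR 1 XOR 0 XOR 1 XOR 0 XOR 1 XOR 1 XOR 0 XOR 1 XOR 0 XOR 1 = 0

0


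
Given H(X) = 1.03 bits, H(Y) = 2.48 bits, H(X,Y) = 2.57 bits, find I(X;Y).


I(X;Y) = H(X) + H(Y) - H(X,Y) = 1.03 + 2.48 - 2.57 = 0.94

0.94 bits


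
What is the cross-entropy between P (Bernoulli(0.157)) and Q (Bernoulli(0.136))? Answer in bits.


H(P,Q) = -p*log2(q) - (1-p)*log2(1-q). -0.157*log2(0.136) = 0.451896; -0.843*log2(0.864) = 0.177786. H(P,Q) = 0.451896 + 0.177786 = 0.6297

0.6297 bits


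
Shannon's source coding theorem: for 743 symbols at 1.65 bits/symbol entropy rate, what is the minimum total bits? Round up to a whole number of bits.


Minimum bits >= n * H = 743 * 1.65 = 1225.95, rounded up to a whole number of bits = 1226

1226 bits


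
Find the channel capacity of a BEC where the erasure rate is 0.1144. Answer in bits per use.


C = 1 - epsilon = 1 - 0.1144 = 0.8856

0.8856 bits


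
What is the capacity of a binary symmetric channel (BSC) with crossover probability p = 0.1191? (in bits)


H(p) = -p*log2(p) - (1-p)*log2(1-p) = -0.1191*log2(0.1191) - 0.8809*log2(0.8809) = 0.365608 + 0.161161 = 0.5268. C = 1 - H(p) = 1 - 0.5268 = 0.4732

0.4732 bits


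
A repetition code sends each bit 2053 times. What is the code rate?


Rate = k/n = 1/2053

1/2053


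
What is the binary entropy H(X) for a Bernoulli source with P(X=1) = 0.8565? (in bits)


H = -p*log2(p) - (1-p)*log2(1-p). -0.8565*log2(0.8565) = 0.191406; -0.1435*log2(0.1435) = 0.401926. H = 0.191406 + 0.401926 = 0.5933

0.5933 bits


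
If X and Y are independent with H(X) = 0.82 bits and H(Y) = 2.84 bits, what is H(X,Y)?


For independent variables, H(X,Y) = H(X) + H(Y) = 0.82 + 2.84 = 3.66

3.66 bits


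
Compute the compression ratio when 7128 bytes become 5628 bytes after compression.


Ratio = original / compressed = 7128 / 5628 = 1.2665

1.2665


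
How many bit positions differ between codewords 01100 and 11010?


Count differing positions: ^ . ^ ^ . = 3 differences

3


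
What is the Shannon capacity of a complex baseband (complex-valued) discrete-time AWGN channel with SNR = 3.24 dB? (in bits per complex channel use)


SNR_linear = 10^(3.24/10) = 2.1086; C = log2(1 + SNR_linear) = log2(1 + 2.1086) = 1.6363

1.6363 bits/channel use


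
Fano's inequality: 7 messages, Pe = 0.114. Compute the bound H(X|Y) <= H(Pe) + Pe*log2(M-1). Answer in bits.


H(Pe) = -Pe*log2(Pe) - (1-Pe)*log2(1-Pe) = -0.114*log2(0.114) - 0.886*log2(0.886) = 0.357150 + 0.154715 = 0.5119. Pe*log2(M-1) = 0.114*log2(6) = 0.294686. Bound = H(Pe) + Pe*log2(M-1) = 0.357150 + 0.154715 + 0.294686 = 0.8066

0.8066 bits


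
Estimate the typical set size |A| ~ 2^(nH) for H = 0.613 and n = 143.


log2|A_typical| = nH = 143 * 0.613 = 87.659, so |A_typical| ~ 2^87.659 = 2.443e+26

2.443e+26


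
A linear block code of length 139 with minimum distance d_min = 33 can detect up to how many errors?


Detection capability = d_min - 1 = 33 - 1 = 32

32 errors


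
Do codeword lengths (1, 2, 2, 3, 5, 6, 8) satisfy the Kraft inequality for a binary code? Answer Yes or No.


Kraft sum = sum(2^(-l_i)) = 1.1758, need <= 1. Result: violated (a binary prefix-free code with these lengths cannot exist)

No


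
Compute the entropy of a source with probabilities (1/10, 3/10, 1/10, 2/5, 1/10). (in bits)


H = -sum(p_i * log2(p_i)). Terms: -(1/10)*log2(1/10) = 0.332193; -(3/10)*log2(3/10) = 0.521090; -(1/10)*log2(1/10) = 0.332193; -(2/5)*log2(2/5) = 0.528771; -(1/10)*log2(1/10) = 0.332193. H = 0.332193 + 0.521090 + 0.332193 + 0.528771 + 0.332193 = 2.0464

2.0464 bits


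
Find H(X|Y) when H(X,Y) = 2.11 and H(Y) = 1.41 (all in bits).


H(X|Y) = H(X,Y) - H(Y) = 2.11 - 1.41 = 0.7

0.7 bits


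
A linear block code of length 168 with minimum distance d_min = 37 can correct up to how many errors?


Correction capability = floor((d-1)/2) = floor((37-1)/2) = 18

18 errors


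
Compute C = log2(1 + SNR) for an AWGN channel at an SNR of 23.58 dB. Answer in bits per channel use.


SNR_linear = 10^(23.58/10) = 228.0342; C = log2(1 + SNR_linear) = log2(1 + 228.0342) = 7.8394

7.8394 bits/channel use


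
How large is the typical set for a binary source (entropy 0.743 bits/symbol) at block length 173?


log2|A_typical| = nH = 173 * 0.743 = 128.539, so |A_typical| ~ 2^128.539 = 4.944e+38

4.944e+38


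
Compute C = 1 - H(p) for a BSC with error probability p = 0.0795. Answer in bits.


H(p) = -p*log2(p) - (1-p)*log2(1-p) = -0.0795*log2(0.0795) - 0.9205*log2(0.9205) = 0.290406 + 0.110009 = 0.4004. C = 1 - H(p) = 1 - 0.4004 = 0.5996

0.5996 bits


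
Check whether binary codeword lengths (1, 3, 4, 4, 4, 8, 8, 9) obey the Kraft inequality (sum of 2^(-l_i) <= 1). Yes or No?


Kraft sum = sum(2^(-l_i)) = 0.8223, need <= 1. Result: satisfied (a binary prefix-free code with these lengths exists)

Yes


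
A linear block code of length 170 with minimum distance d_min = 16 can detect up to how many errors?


Detection capability = d_min - 1 = 16 - 1 = 15

15 errors


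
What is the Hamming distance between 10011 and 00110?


Count differing positions: ^ . ^ . ^ = 3 differences

3


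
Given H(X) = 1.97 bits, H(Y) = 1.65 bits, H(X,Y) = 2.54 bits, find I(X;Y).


I(X;Y) = H(X) + H(Y) - H(X,Y) = 1.97 + 1.65 - 2.54 = 1.08

1.08 bits


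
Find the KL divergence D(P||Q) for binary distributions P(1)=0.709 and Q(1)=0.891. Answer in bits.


KL = p*log2(p/q) + (1-p)*log2((1-p)/(1-q)) = 0.709*log2(0.709/0.891) + 0.291*log2(0.291/0.109) = 0.1785

0.1785 bits


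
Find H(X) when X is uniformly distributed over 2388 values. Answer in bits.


H = log2(n) = log2(2388) = 11.2216

11.2216 bits


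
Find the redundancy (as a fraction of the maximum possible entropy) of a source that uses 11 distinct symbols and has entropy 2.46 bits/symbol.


H_max = log2(K) = log2(11) = 3.4594 bits/symbol. Redundancy = 1 - H/H_max = 1 - 2.46/3.4594 = 1 - 0.7111 = 0.2889

0.2889


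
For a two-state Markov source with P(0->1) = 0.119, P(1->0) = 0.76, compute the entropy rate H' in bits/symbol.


Stationary distribution: pi_0 = p10/(p01+p10) = 0.8646, pi_1 = 0.1354. Entropy rate H' = pi_0*H(p01) + pi_1*H(p10) = 0.8646*0.5265 + 0.1354*0.795 = 0.5628

0.5628 bits/symbol


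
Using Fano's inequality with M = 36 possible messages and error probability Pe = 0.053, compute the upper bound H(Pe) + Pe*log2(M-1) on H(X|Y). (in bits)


H(Pe) = -Pe*log2(Pe) - (1-Pe)*log2(1-Pe) = -0.053*log2(0.053) - 0.947*log2(0.947) = 0.224607 + 0.074400 = 0.299. Pe*log2(M-1) = 0.053*log2(35) = 0.271852. Bound = H(Pe) + Pe*log2(M-1) = 0.224607 + 0.074400 + 0.271852 = 0.5709

0.5709 bits


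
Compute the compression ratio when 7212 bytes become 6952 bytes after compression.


Ratio = original / compressed = 7212 / 6952 = 1.0374

1.0374


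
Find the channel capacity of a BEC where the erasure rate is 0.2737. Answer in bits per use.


C = 1 - epsilon = 1 - 0.2737 = 0.7263

0.7263 bits


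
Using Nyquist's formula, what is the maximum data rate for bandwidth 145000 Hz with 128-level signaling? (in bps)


Rate = 2 * B * log2(M) = 2 * 145000 * 7.0 = 2030000.0

2030000.0 bps


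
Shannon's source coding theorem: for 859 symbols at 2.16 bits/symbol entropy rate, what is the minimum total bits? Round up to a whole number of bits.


Minimum bits >= n * H = 859 * 2.16 = 1855.44, rounded up to a whole number of bits = 1856

1856 bits


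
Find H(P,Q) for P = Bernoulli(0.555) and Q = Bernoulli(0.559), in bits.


H(P,Q) = -p*log2(q) - (1-p)*log2(1-q). -0.555*log2(0.559) = 0.465689; -0.445*log2(0.441) = 0.525612. H(P,Q) = 0.465689 + 0.525612 = 0.9913

0.9913 bits


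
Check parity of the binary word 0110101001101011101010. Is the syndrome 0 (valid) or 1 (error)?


Syndrome = XOR of all bits = 0 XOR 1 XOR 1 XOR 0 XOR 1 XOR 0 XOR 1 XOR 0 XOR 0 XOR 1 XOR 1 XOR 0 XOR 1 XOR 0 XOR 1 XOR 1 XOR 1 XOR 0 XOR 1 XOR 0 XOR 1 XOR 0 = 0

0


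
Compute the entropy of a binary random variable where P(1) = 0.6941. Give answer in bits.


H = -p*log2(p) - (1-p)*log2(1-p). -0.6941*log2(0.6941) = 0.365641; -0.3059*log2(0.3059) = 0.522743. H = 0.365641 + 0.522743 = 0.8884

0.8884 bits


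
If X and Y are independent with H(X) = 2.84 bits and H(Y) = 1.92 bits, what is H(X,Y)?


For independent variables, H(X,Y) = H(X) + H(Y) = 2.84 + 1.92 = 4.76

4.76 bits


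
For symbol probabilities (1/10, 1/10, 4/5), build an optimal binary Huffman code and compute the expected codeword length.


Huffman construction (repeatedly merge the two least-probable nodes; each merge adds 1 bit to every symbol beneath it): 1/10 + 1/10 = 1/5; 1/5 + 4/5 = 1. Resulting codeword lengths (in the order the probabilities were given): (2, 2, 1). L_avg = sum(p_i * l_i) = 1/10*2 + 1/10*2 + 4/5*1 = 6/5 = 1.2

1.2 bits


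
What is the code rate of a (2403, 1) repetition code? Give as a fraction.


Rate = k/n = 1/2403

1/2403


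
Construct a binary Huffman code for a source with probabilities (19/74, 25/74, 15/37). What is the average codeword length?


Huffman construction (repeatedly merge the two least-probable nodes; each merge adds 1 bit to every symbol beneath it): 19/74 + 25/74 = 22/37; 15/37 + 22/37 = 1. Resulting codeword lengths (in the order the probabilities were given): (2, 2, 1). L_avg = sum(p_i * l_i) = 19/74*2 + 25/74*2 + 15/37*1 = 59/37 = 1.5946

1.5946 bits


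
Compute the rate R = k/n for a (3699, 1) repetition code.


Rate = k/n = 1/3699

1/3699


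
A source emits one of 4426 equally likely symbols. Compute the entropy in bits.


H = log2(n) = log2(4426) = 12.1118

12.1118 bits


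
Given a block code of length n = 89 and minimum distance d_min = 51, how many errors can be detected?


Detection capability = d_min - 1 = 51 - 1 = 50

50 errors


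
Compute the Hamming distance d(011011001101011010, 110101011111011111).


Count differing positions: ^ . ^ ^ ^ . . ^ . . ^ . . . . ^ . ^ = 8 differences

8


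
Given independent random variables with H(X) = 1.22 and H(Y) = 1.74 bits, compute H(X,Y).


For independent variables, H(X,Y) = H(X) + H(Y) = 1.22 + 1.74 = 2.96

2.96 bits


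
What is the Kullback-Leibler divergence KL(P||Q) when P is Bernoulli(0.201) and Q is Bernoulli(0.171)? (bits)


KL = p*log2(p/q) + (1-p)*log2((1-p)/(1-q)) = 0.201*log2(0.201/0.171) + 0.799*log2(0.799/0.829) = 0.0044

0.0044 bits


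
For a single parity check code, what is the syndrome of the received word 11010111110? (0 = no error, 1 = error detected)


Syndrome = XOR of all bits = 1 XOR 1 XOR 0 XOR 1 XOR 0 XOR 1 XOR 1 XOR 1 XOR 1 XOR 1 XOR 0 = 0

0


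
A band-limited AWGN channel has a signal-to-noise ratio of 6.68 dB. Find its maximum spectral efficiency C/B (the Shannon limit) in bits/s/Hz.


SNR_linear = 10^(6.68/10) = 4.6559; C/B = log2(1 + SNR_linear) = log2(1 + 4.6559) = 2.4997

2.4997 bits/s/Hz


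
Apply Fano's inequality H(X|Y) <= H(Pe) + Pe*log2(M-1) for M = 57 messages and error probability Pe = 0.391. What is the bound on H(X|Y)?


H(Pe) = -Pe*log2(Pe) - (1-Pe)*log2(1-Pe) = -0.391*log2(0.391) - 0.609*log2(0.609) = 0.529711 + 0.435731 = 0.9654. Pe*log2(M-1) = 0.391*log2(56) = 2.270676. Bound = H(Pe) + Pe*log2(M-1) = 0.529711 + 0.435731 + 2.270676 = 3.2361

3.2361 bits


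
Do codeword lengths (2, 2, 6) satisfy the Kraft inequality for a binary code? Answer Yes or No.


Kraft sum = sum(2^(-l_i)) = 0.5156, need <= 1. Result: satisfied (a binary prefix-free code with these lengths exists)

Yes


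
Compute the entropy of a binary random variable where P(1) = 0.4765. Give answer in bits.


H = -p*log2(p) - (1-p)*log2(1-p). -0.4765*log2(0.4765) = 0.509594; -0.5235*log2(0.5235) = 0.488812. H = 0.509594 + 0.488812 = 0.9984

0.9984 bits


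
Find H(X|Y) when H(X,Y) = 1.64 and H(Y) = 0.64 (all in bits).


H(X|Y) = H(X,Y) - H(Y) = 1.64 - 0.64 = 1.0

1.0 bits


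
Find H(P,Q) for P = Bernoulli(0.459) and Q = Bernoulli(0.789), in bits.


H(P,Q) = -p*log2(q) - (1-p)*log2(1-q). -0.459*log2(0.789) = 0.156933; -0.541*log2(0.211) = 1.214375. H(P,Q) = 0.156933 + 1.214375 = 1.3713

1.3713 bits


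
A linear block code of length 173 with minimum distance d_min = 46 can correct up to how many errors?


Correction capability = floor((d-1)/2) = floor((46-1)/2) = 22

22 errors


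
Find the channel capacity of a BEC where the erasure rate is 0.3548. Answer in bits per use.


C = 1 - epsilon = 1 - 0.3548 = 0.6452

0.6452 bits


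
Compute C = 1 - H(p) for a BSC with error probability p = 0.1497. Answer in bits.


H(p) = -p*log2(p) - (1-p)*log2(1-p) = -0.1497*log2(0.1497) - 0.8503*log2(0.8503) = 0.410156 + 0.198933 = 0.6091. C = 1 - H(p) = 1 - 0.6091 = 0.3909

0.3909 bits


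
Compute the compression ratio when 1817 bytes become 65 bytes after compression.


Ratio = original / compressed = 1817 / 65 = 27.9538

27.9538


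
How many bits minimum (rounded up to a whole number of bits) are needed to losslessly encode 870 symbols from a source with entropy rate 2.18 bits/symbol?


Minimum bits >= n * H = 870 * 2.18 = 1896.6, rounded up to a whole number of bits = 1897

1897 bits


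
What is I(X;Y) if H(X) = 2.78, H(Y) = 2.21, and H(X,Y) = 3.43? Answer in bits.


I(X;Y) = H(X) + H(Y) - H(X,Y) = 2.78 + 2.21 - 3.43 = 1.56

1.56 bits


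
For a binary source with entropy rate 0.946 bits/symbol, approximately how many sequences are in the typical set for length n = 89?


log2|A_typical| = nH = 89 * 0.946 = 84.194, so |A_typical| ~ 2^84.194 = 2.213e+25

2.213e+25


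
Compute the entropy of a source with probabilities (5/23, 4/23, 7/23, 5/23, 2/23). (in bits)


H = -sum(p_i * log2(p_i)). Terms: -(5/23)*log2(5/23) = 0.478616; -(4/23)*log2(4/23) = 0.438880; -(7/23)*log2(7/23) = 0.522324; -(5/23)*log2(5/23) = 0.478616; -(2/23)*log2(2/23) = 0.306397. H = 0.478616 + 0.438880 + 0.522324 + 0.478616 + 0.306397 = 2.2248

2.2248 bits


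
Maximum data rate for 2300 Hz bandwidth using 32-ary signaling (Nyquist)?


Rate = 2 * B * log2(M) = 2 * 2300 * 5.0 = 23000.0

23000.0 bps


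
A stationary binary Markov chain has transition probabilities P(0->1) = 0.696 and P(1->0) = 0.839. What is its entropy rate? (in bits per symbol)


Stationary distribution: pi_0 = p10/(p01+p10) = 0.5466, pi_1 = 0.4534. Entropy rate H' = pi_0*H(p01) + pi_1*H(p10) = 0.5466*0.8861 + 0.4534*0.6367 = 0.773

0.773 bits/symbol


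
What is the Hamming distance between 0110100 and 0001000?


Count differing positions: . ^ ^ ^ ^ . . = 4 differences

4


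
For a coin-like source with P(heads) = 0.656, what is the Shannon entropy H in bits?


H = -p*log2(p) - (1-p)*log2(1-p). -0.656*log2(0.656) = 0.399000; -0.344*log2(0.344) = 0.529595. H = 0.399000 + 0.529595 = 0.9286

0.9286 bits


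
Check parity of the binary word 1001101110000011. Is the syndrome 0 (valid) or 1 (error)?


Syndrome = XOR of all bits = 1 XOR 0 XOR 0 XOR 1 XOR 1 XOR 0 XOR 1 XOR 1 XOR 1 XOR 0 XOR 0 XOR 0 XOR 0 XOR 0 XOR 1 XOR 1 = 0

0


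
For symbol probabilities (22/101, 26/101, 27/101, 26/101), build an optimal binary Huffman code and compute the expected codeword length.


Huffman construction (repeatedly merge the two least-probable nodes; each merge adds 1 bit to every symbol beneath it): 22/101 + 26/101 = 48/101; 26/101 + 27/101 = 53/101; 48/101 + 53/101 = 1. Resulting codeword lengths (in the order the probabilities were given): (2, 2, 2, 2). L_avg = sum(p_i * l_i) = 22/101*2 + 26/101*2 + 27/101*2 + 26/101*2 = 2

2.0 bits
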